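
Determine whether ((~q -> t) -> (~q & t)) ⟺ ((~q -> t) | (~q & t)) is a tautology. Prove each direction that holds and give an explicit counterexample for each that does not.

Forward direction. This fails. Under t = F, q = F, the left side is true but the right side is false.

Converse. This fails. Under t = F, q = T, the left side is false but the right side is true.

Both directions fail.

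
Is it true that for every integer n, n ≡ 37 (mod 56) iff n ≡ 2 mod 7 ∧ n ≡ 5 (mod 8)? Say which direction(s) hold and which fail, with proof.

Equivalent; both directions hold.

(⟸) If n ≡ 2 (mod 7) and n ≡ 5 (mod 8), then by the Chinese remainder theorem n ≡ 37 (mod 56). This is exactly n ≡ 37 (mod 56).

(⟹) Suppose n ≡ 37 (mod 56); write n = 56j + 37. Since 7 ∣ 56, reducing mod 7 gives n ≡ 37 ≡ 2 (mod 7); since 8 ∣ 56, reducing mod 8 gives n ≡ 37 ≡ 5 (mod 8).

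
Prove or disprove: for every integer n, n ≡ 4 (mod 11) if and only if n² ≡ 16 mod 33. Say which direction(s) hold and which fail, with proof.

Neither implication holds.

(→) This fails: take n = 15. Then 15 ≡ 4 (mod 11), but 15² = 225 ≡ 27 (mod 33), not 16.

(←) This fails: take n = 7. Then 7² = 49 ≡ 16 (mod 33), yet 7 ≡ 7 (mod 11), not 4.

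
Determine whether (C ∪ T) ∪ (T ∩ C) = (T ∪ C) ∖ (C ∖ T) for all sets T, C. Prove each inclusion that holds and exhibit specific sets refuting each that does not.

The sets are not equal: only the reverse inclusion holds.

(⊆) This inclusion fails. Take T = ∅, C = {1}; then 1 ∈ (C ∪ T) ∪ (T ∩ C) but 1 ∉ (T ∪ C) ∖ (C ∖ T).

(⊇) Let x ∈ (T ∪ C) ∖ (C ∖ T). Then either x ∈ T and x ∉ C; or x ∈ T ∩ C. In each case x ∈ (C ∪ T) ∪ (T ∩ C), so (T ∪ C) ∖ (C ∖ T) ⊆ (C ∪ T) ∪ (T ∩ C).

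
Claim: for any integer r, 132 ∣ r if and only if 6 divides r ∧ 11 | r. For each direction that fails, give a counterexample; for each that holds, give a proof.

Only the forward direction holds.

(→) If 132 ∣ r, write r = 132q. Since 132 = 22·6, r = 6·(22q), so 6 ∣ r; and since 132 = 12·11, r = 11·(12q), so 11 ∣ r.

(←) This fails: take r = 66. Both 6 ∣ 66 and 11 ∣ 66, yet 66 is not a multiple of 132 (since 66 = 0·132 + 66), so 132 ∤ 66.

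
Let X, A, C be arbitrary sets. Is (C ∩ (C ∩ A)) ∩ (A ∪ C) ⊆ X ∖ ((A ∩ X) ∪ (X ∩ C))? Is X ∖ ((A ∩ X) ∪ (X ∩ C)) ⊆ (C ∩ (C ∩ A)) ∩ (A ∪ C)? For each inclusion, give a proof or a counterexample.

Neither inclusion holds.

(⟹) This inclusion fails. Take X = ∅, A = {1}, C = {1}; then 1 ∈ (C ∩ (C ∩ A)) ∩ (A ∪ C) but 1 ∉ X ∖ ((A ∩ X) ∪ (X ∩ C)).

(⟸) This inclusion fails. Take X = {1}, A = ∅, C = ∅; then 1 ∈ X ∖ ((A ∩ X) ∪ (X ∩ C)) but 1 ∉ (C ∩ (C ∩ A)) ∩ (A ∪ C).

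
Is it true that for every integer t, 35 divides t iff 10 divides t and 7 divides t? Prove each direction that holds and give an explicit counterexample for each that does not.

(⇒) This fails: take t = 35. Certainly 35 ∣ 35, but 10 ∤ 35.

(⇐) Suppose 10 ∣ t and 7 ∣ t. Any common multiple of 10 and 7 is a multiple of their lcm; here gcd(10, 7) = 1, so lcm(10, 7) = 10·7 = 70, so 70 ∣ t. Since 35 ∣ 70, it follows that 35 ∣ t.

Only the converse holds.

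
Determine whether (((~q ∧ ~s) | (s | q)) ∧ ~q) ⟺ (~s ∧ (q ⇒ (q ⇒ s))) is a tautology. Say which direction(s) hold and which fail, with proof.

Only the converse holds.

(→) This fails. Under s = T, q = F, the left side is true but the right side is false.

(←) Assume the antecedent. If s is true, the antecedent cannot hold. If s is false, the antecedent forces (s = F, q = F), and ((~q ∧ ~s) | (s | q)) ∧ ~q holds there. Either way ((~q ∧ ~s) | (s | q)) ∧ ~q holds.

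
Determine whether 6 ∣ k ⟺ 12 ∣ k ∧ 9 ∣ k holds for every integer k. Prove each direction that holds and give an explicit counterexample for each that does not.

[⇒] This fails: take k = 6. Certainly 6 ∣ 6, but 12 ∤ 6.

[⇐] Suppose 12 ∣ k and 9 ∣ k. Any common multiple of 12 and 9 is a multiple of their lcm; here lcm(12, 9) = 12·9/gcd(12, 9) = 108/3 = 36, so 36 ∣ k. Since 6 ∣ 36, it follows that 6 ∣ k.

The forward direction fails; the converse holds.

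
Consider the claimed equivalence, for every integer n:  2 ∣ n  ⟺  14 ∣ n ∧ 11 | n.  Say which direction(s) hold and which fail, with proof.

Converse. Suppose 14 ∣ n and 11 ∣ n. Any common multiple of 14 and 11 is a multiple of their lcm; here gcd(14, 11) = 1, so lcm(14, 11) = 14·11 = 154, so 154 ∣ n. Since 2 ∣ 154, it follows that 2 ∣ n.

Forward direction. This fails: take n = 2. Certainly 2 ∣ 2, but 14 ∤ 2.

(⇒) fails; (⇐) holds.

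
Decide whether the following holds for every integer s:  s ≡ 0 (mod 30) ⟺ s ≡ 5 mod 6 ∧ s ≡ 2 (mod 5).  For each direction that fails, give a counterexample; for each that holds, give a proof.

[⇒] This fails: s = 0 gives 0 ≡ 0 (mod 30) but 0 ≡ 0 (mod 6), so the conjunction on the right does not hold.

[⇐] This fails: s = 17 satisfies both congruences on the right (17 ≡ 5 mod 6 and 17 ≡ 2 mod 5) yet 17 ≡ 17 (mod 30), not 0.

Neither direction holds.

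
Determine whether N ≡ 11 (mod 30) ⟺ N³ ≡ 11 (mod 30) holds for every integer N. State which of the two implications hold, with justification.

Equivalent; both directions hold.

(⇒) Suppose N ≡ 11 (mod 30). Write N = 30j + 11. Then (30j + 11)³ = 27000j³ + 29700j² + 10890j + 1331 = 30(900j³ + 990j² + 363j + 44) + 11, so N³ ≡ 11 (mod 30).

(⇐) Conversely, suppose N³ ≡ 11 (mod 30). The only residue r in {0, …, 29} with r³ ≡ 11 (mod 30) is r = 11, so N ≡ 11 (mod 30).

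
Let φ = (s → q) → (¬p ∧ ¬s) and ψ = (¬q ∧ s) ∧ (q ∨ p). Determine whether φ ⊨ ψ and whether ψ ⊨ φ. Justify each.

(⇒) fails; (⇐) holds.

(⇒) This fails. Under p = F, s = F, q = F, the left side is true but the right side is false.

(⇐) Assume the antecedent. If p is true, the antecedent forces (p = T, s = T, q = F), and (s → q) → (¬p ∧ ¬s) holds there. If p is false, the antecedent cannot hold. Either way (s → q) → (¬p ∧ ¬s) holds.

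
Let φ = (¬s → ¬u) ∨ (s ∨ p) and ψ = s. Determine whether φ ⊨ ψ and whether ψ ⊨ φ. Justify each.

Forward direction. This fails. Under s = F, p = F, u = F, the left side is true but the right side is false.

Converse. Assume the antecedent. If s is true, (¬s → ¬u) ∨ (s ∨ p) reduces to true regardless of the other variables. If s is false, the antecedent cannot hold. Either way (¬s → ¬u) ∨ (s ∨ p) holds.

The forward direction fails; the converse holds.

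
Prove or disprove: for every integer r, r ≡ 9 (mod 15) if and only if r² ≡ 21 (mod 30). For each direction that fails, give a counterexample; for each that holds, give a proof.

(→) This fails: take r = 24. Then 24 ≡ 9 (mod 15), but 24² = 576 ≡ 6 (mod 30), not 21.

(←) This fails: take r = 21. Then 21² = 441 ≡ 21 (mod 30), yet 21 ≡ 6 (mod 15), not 9.

Neither direction holds.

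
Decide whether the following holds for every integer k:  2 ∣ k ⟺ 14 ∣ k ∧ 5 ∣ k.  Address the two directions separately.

Only the reverse direction holds.

(⇒) This fails: take k = 2. Certainly 2 ∣ 2, but 14 ∤ 2.

(⇐) Suppose 14 ∣ k and 5 ∣ k. Any common multiple of 14 and 5 is a multiple of their lcm; here gcd(14, 5) = 1, so lcm(14, 5) = 14·5 = 70, so 70 ∣ k. Since 2 ∣ 70, it follows that 2 ∣ k.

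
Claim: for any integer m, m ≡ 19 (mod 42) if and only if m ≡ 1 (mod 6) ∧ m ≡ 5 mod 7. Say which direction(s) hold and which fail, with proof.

Forward direction. Suppose m ≡ 19 (mod 42); write m = 42j + 19. Since 6 ∣ 42, reducing mod 6 gives m ≡ 19 ≡ 1 (mod 6); since 7 ∣ 42, reducing mod 7 gives m ≡ 19 ≡ 5 (mod 7).

Converse. If m ≡ 1 (mod 6) and m ≡ 5 (mod 7), then by the Chinese remainder theorem m ≡ 19 (mod 42). This is exactly m ≡ 19 (mod 42).

Both directions hold; the statement is true.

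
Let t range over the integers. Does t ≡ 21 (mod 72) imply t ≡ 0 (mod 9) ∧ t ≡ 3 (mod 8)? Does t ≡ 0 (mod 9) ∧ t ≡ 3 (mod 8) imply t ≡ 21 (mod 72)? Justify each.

Neither direction holds.

[⇒] This fails: t = 21 gives 21 ≡ 21 (mod 72) but 21 ≡ 3 (mod 9), so the conjunction on the right does not hold.

[⇐] This fails: t = 27 satisfies both congruences on the right (27 ≡ 0 mod 9 and 27 ≡ 3 mod 8) yet 27 ≡ 27 (mod 72), not 21.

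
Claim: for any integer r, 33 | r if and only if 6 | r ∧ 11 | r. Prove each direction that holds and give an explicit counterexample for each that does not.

(⇐) Suppose 6 ∣ r and 11 ∣ r. Any common multiple of 6 and 11 is a multiple of their lcm; here gcd(6, 11) = 1, so lcm(6, 11) = 6·11 = 66, so 66 ∣ r. Since 33 ∣ 66, it follows that 33 ∣ r.

(⇒) This fails: take r = 33. Certainly 33 ∣ 33, but 6 ∤ 33.

Only the reverse direction holds.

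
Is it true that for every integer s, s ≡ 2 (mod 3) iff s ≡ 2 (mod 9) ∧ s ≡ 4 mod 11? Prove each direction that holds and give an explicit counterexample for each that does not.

The forward direction fails; the converse holds.

Converse. If s ≡ 2 (mod 9) and s ≡ 4 (mod 11), then by the Chinese remainder theorem s ≡ 92 (mod 99). Since 92 ≡ 2 (mod 3) and 3 ∣ 99, we get s ≡ 2 (mod 3).

Forward direction. This fails: s = 2 gives 2 ≡ 2 (mod 3) but 2 ≡ 2 (mod 11), so the conjunction on the right does not hold.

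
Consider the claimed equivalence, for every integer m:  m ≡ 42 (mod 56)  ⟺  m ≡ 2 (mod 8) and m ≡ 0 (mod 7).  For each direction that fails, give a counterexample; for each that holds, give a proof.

(⇒) Suppose m ≡ 42 (mod 56); write m = 56j + 42. Since 8 ∣ 56, reducing mod 8 gives m ≡ 42 ≡ 2 (mod 8); since 7 ∣ 56, reducing mod 7 gives m ≡ 42 ≡ 0 (mod 7).

(⇐) Conversely, if m ≡ 2 (mod 8) and m ≡ 0 (mod 7), then by the Chinese remainder theorem m ≡ 42 (mod 56). This is exactly m ≡ 42 (mod 56).

The biconditional holds.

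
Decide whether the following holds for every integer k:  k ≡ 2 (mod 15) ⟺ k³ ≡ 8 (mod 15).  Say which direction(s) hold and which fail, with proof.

(⟹) Suppose k ≡ 2 (mod 15). Write k = 15j + 2. Then (15j + 2)³ = 3375j³ + 1350j² + 180j + 8 = 15(225j³ + 90j² + 12j) + 8, so k³ ≡ 8 (mod 15).

(⟸) Conversely, suppose k³ ≡ 8 (mod 15). The only residue r in {0, …, 14} with r³ ≡ 8 (mod 15) is r = 2, so k ≡ 2 (mod 15).

Both directions hold; the statement is true.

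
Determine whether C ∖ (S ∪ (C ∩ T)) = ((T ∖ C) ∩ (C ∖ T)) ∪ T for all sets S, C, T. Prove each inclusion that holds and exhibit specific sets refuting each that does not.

(⊆) This inclusion fails. Take S = ∅, C = {1}, T = ∅; then 1 ∈ C ∖ (S ∪ (C ∩ T)) but 1 ∉ ((T ∖ C) ∩ (C ∖ T)) ∪ T.

(⊇) This inclusion fails. Take S = ∅, C = ∅, T = {1}; then 1 ∈ ((T ∖ C) ∩ (C ∖ T)) ∪ T but 1 ∉ C ∖ (S ∪ (C ∩ T)).

(⊆) fails and (⊇) fails.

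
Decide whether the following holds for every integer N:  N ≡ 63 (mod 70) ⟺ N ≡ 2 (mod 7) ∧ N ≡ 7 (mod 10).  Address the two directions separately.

(⟹) This fails: N = 63 gives 63 ≡ 63 (mod 70) but 63 ≡ 0 (mod 7), so the conjunction on the right does not hold.

(⟸) This fails: N = 37 satisfies both congruences on the right (37 ≡ 2 mod 7 and 37 ≡ 7 mod 10) yet 37 ≡ 37 (mod 70), not 63.

(⇒) fails and (⇐) fails.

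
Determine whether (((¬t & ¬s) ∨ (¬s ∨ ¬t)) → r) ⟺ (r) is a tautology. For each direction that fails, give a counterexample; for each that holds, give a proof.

(⇒) This fails. Under r = F, t = T, s = T, the left side is true but the right side is false.

(⇐) Assume the antecedent. If r is true, ((¬t & ¬s) ∨ (¬s ∨ ¬t)) → r reduces to true regardless of the other variables. If r is false, the antecedent cannot hold. Either way ((¬t & ¬s) ∨ (¬s ∨ ¬t)) → r holds.

Only the reverse direction holds.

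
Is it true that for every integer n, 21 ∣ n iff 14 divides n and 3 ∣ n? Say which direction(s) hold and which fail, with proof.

Forward direction. This fails: take n = 21. Certainly 21 ∣ 21, but 14 ∤ 21.

Converse. Suppose 14 ∣ n and 3 ∣ n. Any common multiple of 14 and 3 is a multiple of their lcm; here gcd(14, 3) = 1, so lcm(14, 3) = 14·3 = 42, so 42 ∣ n. Since 21 ∣ 42, it follows that 21 ∣ n.

The forward direction fails; the converse holds.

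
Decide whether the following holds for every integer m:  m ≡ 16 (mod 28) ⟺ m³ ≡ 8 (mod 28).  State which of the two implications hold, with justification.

Not equivalent: only (⇒) holds.

[⇐] This fails: take m = 2. Then 2³ = 8 ≡ 8 (mod 28), yet 2 ≡ 2 (mod 28), not 16.

[⇒] Suppose m ≡ 16 (mod 28). Write m = 28j + 16. Then (28j + 16)³ = 21952j³ + 37632j² + 21504j + 4096 = 28(784j³ + 1344j² + 768j + 146) + 8, so m³ ≡ 8 (mod 28).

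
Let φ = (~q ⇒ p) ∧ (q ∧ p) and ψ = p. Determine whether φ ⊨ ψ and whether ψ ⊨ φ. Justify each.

Only the forward implication holds.

Converse. This fails. Under p = T, q = F, the left side is false but the right side is true.

Forward direction. Assume the antecedent. If p is true, p reduces to true regardless of the other variables. If p is false, the antecedent cannot hold. Either way p holds.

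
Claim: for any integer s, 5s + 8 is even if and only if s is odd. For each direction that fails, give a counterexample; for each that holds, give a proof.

(⇒) fails and (⇐) fails.

(→) This fails: s = 6 gives 5s + 8 = 38, which is even, but 6 is even, not odd.

(←) This also fails: s = 3 is odd, but 5s + 8 = 23 is odd, not even.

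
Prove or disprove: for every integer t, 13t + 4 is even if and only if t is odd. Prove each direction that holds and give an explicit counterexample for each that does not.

(→) This fails: t = 4 gives 13t + 4 = 56, which is even, but 4 is even, not odd.

(←) This also fails: t = 7 is odd, but 13t + 4 = 95 is odd, not even.

Neither direction holds.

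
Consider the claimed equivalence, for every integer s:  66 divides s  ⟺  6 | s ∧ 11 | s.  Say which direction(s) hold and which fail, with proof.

Both implications hold.

[⇒] If 66 ∣ s, write s = 66q. Since 66 = 11·6, s = 6·(11q), so 6 ∣ s; and since 66 = 6·11, s = 11·(6q), so 11 ∣ s.

[⇐] Suppose 6 ∣ s and 11 ∣ s. Any common multiple of 6 and 11 is a multiple of their lcm; here gcd(6, 11) = 1, so lcm(6, 11) = 6·11 = 66, so 66 ∣ s.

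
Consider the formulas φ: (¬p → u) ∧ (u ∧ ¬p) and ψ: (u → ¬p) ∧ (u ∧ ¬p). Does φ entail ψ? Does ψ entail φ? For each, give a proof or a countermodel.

(⇒) Assume the antecedent. If p is true, the antecedent cannot hold. If p is false, the antecedent forces (p = F, u = T), and (u → ¬p) ∧ (u ∧ ¬p) holds there. Either way (u → ¬p) ∧ (u ∧ ¬p) holds.

(⇐) Assume the antecedent. If p is true, the antecedent cannot hold. If p is false, the antecedent forces (p = F, u = T), and (¬p → u) ∧ (u ∧ ¬p) holds there. Either way (¬p → u) ∧ (u ∧ ¬p) holds.

Equivalent; both directions hold.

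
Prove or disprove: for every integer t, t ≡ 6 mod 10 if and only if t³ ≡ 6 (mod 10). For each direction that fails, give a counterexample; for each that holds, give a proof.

Forward direction. Suppose t ≡ 6 mod 10. Write t = 10j + 6. Then (10j + 6)³ = 1000j³ + 1800j² + 1080j + 216 = 10(100j³ + 180j² + 108j + 21) + 6, so t³ ≡ 6 (mod 10).

Converse. For the converse, argue contrapositively. If t ≢ 6 (mod 10), then t is congruent to one of 0, 1, 2, 3, 4, 5, 7, 8, 9 modulo 10, and these give t³ ≡ 0, 1, 8, 7, 4, 5, 3, 2, 9 respectively — never 6.

The biconditional holds.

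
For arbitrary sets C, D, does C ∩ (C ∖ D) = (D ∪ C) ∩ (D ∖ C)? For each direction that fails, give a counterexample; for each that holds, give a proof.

(⊆) This inclusion fails. Take C = {1}, D = ∅; then 1 ∈ C ∩ (C ∖ D) but 1 ∉ (D ∪ C) ∩ (D ∖ C).

(⊇) This inclusion fails. Take C = ∅, D = {1}; then 1 ∈ (D ∪ C) ∩ (D ∖ C) but 1 ∉ C ∩ (C ∖ D).

Neither inclusion holds.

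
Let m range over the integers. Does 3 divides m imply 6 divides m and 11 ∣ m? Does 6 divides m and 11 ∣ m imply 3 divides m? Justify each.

Only the converse holds.

(⇒) This fails: take m = 3. Certainly 3 ∣ 3, but 6 ∤ 3.

(⇐) Suppose 6 ∣ m and 11 ∣ m. Any common multiple of 6 and 11 is a multiple of their lcm; here gcd(6, 11) = 1, so lcm(6, 11) = 6·11 = 66, so 66 ∣ m. Since 3 ∣ 66, it follows that 3 ∣ m.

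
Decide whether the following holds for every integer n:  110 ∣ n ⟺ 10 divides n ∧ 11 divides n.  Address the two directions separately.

Equivalent; both directions hold.

(⟸) Suppose 10 ∣ n and 11 ∣ n. Any common multiple of 10 and 11 is a multiple of their lcm; here gcd(10, 11) = 1, so lcm(10, 11) = 10·11 = 110, so 110 ∣ n.

(⟹) If 110 ∣ n, write n = 110q. Since 110 = 11·10, n = 10·(11q), so 10 ∣ n; and since 110 = 10·11, n = 11·(10q), so 11 ∣ n.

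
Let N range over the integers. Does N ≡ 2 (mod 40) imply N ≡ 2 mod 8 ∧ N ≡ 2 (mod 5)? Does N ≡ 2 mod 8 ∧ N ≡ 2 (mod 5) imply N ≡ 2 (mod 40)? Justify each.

Converse. If N ≡ 2 (mod 8) and N ≡ 2 (mod 5), then by the Chinese remainder theorem N ≡ 2 (mod 40). This is exactly N ≡ 2 (mod 40).

Forward direction. Suppose N ≡ 2 (mod 40); write N = 40j + 2. Since 8 ∣ 40, reducing mod 8 gives N ≡ 2 (mod 8); since 5 ∣ 40, reducing mod 5 gives N ≡ 2 (mod 5).

Both directions hold.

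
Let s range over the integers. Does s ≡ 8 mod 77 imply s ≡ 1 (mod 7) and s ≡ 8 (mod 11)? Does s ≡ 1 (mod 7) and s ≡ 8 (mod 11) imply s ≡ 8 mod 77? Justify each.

[⇒] Suppose s ≡ 8 (mod 77); write s = 77j + 8. Since 7 ∣ 77, reducing mod 7 gives s ≡ 8 ≡ 1 (mod 7); since 11 ∣ 77, reducing mod 11 gives s ≡ 8 (mod 11).

[⇐] Conversely, if s ≡ 1 (mod 7) and s ≡ 8 (mod 11), then by the Chinese remainder theorem s ≡ 8 (mod 77). This is exactly s ≡ 8 (mod 77).

Both implications hold.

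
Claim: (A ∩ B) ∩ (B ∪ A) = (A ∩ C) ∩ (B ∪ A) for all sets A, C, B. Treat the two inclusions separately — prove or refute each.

(⊆) This inclusion fails. Take A = {1}, C = ∅, B = {1}; then 1 ∈ (A ∩ B) ∩ (B ∪ A) but 1 ∉ (A ∩ C) ∩ (B ∪ A).

(⊇) This inclusion fails. Take A = {1}, C = {1}, B = ∅; then 1 ∈ (A ∩ C) ∩ (B ∪ A) but 1 ∉ (A ∩ B) ∩ (B ∪ A).

Neither inclusion holds.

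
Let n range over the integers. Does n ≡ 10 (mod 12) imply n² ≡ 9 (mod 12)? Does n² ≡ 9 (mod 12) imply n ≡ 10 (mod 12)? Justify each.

Neither direction holds.

Forward direction. This fails: take n = 10. Then 10 ≡ 10 (mod 12), but 10² = 100 ≡ 4 (mod 12), not 9.

Converse. This fails: take n = 3. Then 3² = 9 ≡ 9 (mod 12), yet 3 ≡ 3 (mod 12), not 10.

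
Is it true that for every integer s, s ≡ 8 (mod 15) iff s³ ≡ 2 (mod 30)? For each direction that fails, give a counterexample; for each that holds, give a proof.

[⇒] This fails: take s = 23. Then 23 ≡ 8 (mod 15), but 23³ = 12167 ≡ 17 (mod 30), not 2.

[⇐] Conversely, the residues r modulo 30 with r³ ≡ 2 (mod 30) are exactly {8}, and each is ≡ 8 (mod 15).

Only the reverse direction holds.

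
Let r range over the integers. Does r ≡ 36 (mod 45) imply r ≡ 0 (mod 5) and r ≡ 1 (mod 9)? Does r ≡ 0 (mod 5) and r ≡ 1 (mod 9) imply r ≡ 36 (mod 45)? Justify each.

Forward direction. This fails: r = 36 gives 36 ≡ 36 (mod 45) but 36 ≡ 1 (mod 5), so the conjunction on the right does not hold.

Converse. This fails: r = 10 satisfies both congruences on the right (10 ≡ 0 mod 5 and 10 ≡ 1 mod 9) yet 10 ≡ 10 (mod 45), not 36.

(⇒) fails and (⇐) fails.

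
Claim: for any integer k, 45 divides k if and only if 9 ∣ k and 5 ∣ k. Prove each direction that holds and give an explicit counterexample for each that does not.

(⇒) If 45 ∣ k, write k = 45q. Since 45 = 5·9, k = 9·(5q), so 9 ∣ k; and since 45 = 9·5, k = 5·(9q), so 5 ∣ k.

(⇐) Suppose 9 ∣ k and 5 ∣ k. Any common multiple of 9 and 5 is a multiple of their lcm; here gcd(9, 5) = 1, so lcm(9, 5) = 9·5 = 45, so 45 ∣ k.

Both directions hold; the statement is true.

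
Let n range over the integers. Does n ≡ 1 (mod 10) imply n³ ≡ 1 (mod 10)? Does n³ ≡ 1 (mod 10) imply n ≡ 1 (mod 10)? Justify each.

(⇒) Suppose n ≡ 1 (mod 10). Write n = 10j + 1. Then (10j + 1)³ = 1000j³ + 300j² + 30j + 1 = 10(100j³ + 30j² + 3j) + 1, so n³ ≡ 1 (mod 10).

(⇐) Conversely, suppose n³ ≡ 1 (mod 10). The only residue r in {0, …, 9} with r³ ≡ 1 (mod 10) is r = 1, so n ≡ 1 (mod 10).

The biconditional holds.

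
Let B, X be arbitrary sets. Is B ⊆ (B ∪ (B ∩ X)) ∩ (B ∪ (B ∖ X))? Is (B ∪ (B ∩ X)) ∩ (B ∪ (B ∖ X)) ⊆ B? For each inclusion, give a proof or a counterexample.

(⟹) Let x ∈ B. Then either x ∈ B and x ∉ X; or x ∈ B ∩ X. In each case x ∈ (B ∪ (B ∩ X)) ∩ (B ∪ (B ∖ X)), so B ⊆ (B ∪ (B ∩ X)) ∩ (B ∪ (B ∖ X)).

(⟸) Let x ∈ (B ∪ (B ∩ X)) ∩ (B ∪ (B ∖ X)). Then either x ∈ B and x ∉ X; or x ∈ B ∩ X. In each case x ∈ B, so (B ∪ (B ∩ X)) ∩ (B ∪ (B ∖ X)) ⊆ B.

Both inclusions hold.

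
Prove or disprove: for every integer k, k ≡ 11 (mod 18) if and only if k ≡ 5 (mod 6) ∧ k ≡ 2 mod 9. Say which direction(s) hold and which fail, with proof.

Both directions hold.

(→) Suppose k ≡ 11 (mod 18); write k = 18j + 11. Since 6 ∣ 18, reducing mod 6 gives k ≡ 11 ≡ 5 (mod 6); since 9 ∣ 18, reducing mod 9 gives k ≡ 11 ≡ 2 (mod 9).

(←) Conversely, if k ≡ 5 (mod 6) and k ≡ 2 (mod 9), then by the Chinese remainder theorem k ≡ 11 (mod 18). This is exactly k ≡ 11 (mod 18).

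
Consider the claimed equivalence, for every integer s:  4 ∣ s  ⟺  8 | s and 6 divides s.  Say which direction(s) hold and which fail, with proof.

(→) This fails: take s = 4. Certainly 4 ∣ 4, but 8 ∤ 4.

(←) Suppose 8 ∣ s and 6 ∣ s. Any common multiple of 8 and 6 is a multiple of their lcm; here lcm(8, 6) = 8·6/gcd(8, 6) = 48/2 = 24, so 24 ∣ s. Since 4 ∣ 24, it follows that 4 ∣ s.

The forward direction fails; the converse holds.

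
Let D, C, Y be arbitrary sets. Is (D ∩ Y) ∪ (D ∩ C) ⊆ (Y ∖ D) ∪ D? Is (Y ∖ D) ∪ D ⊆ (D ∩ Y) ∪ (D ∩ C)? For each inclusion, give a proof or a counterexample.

(⊆) holds; (⊇) fails.

(⟹) Let x ∈ (D ∩ Y) ∪ (D ∩ C). Then either x ∈ D ∩ C and x ∉ Y; or x ∈ D ∩ Y and x ∉ C; or x ∈ D ∩ C ∩ Y. In each case x ∈ (Y ∖ D) ∪ D, so (D ∩ Y) ∪ (D ∩ C) ⊆ (Y ∖ D) ∪ D.

(⟸) This inclusion fails. Take D = {1}, C = ∅, Y = ∅; then 1 ∈ (Y ∖ D) ∪ D but 1 ∉ (D ∩ Y) ∪ (D ∩ C).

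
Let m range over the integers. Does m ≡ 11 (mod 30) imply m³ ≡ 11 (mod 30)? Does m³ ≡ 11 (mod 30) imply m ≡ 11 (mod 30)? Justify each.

(⟹) Suppose m ≡ 11 (mod 30). Write m = 30j + 11. Then (30j + 11)³ = 27000j³ + 29700j² + 10890j + 1331 = 30(900j³ + 990j² + 363j + 44) + 11, so m³ ≡ 11 (mod 30).

(⟸) Conversely, suppose m³ ≡ 11 (mod 30). The only residue r in {0, …, 29} with r³ ≡ 11 (mod 30) is r = 11, so m ≡ 11 (mod 30).

Both directions hold.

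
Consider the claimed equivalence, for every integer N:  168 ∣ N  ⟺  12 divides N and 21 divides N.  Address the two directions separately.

[⇐] This fails: take N = 84. Both 12 ∣ 84 and 21 ∣ 84, yet 84 is not a multiple of 168 (since 84 = 0·168 + 84), so 168 ∤ 84.

[⇒] If 168 ∣ N, write N = 168q. Since 168 = 14·12, N = 12·(14q), so 12 ∣ N; and since 168 = 8·21, N = 21·(8q), so 21 ∣ N.

Not equivalent: only (⇒) holds.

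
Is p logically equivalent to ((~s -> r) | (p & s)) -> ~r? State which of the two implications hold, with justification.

[⇒] This fails. Under r = T, p = T, s = F, the left side is true but the right side is false.

[⇐] This fails. Under r = F, p = F, s = F, the left side is false but the right side is true.

Neither implication holds.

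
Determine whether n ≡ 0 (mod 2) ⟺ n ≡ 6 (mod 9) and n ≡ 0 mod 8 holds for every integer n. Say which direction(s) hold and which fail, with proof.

The forward direction fails; the converse holds.

(⟹) This fails: n = 0 gives 0 ≡ 0 (mod 2) but 0 ≡ 0 (mod 9), so the conjunction on the right does not hold.

(⟸) Conversely, if n ≡ 6 (mod 9) and n ≡ 0 (mod 8), then by the Chinese remainder theorem n ≡ 24 (mod 72). Since 24 ≡ 0 (mod 2) and 2 ∣ 72, we get n ≡ 0 (mod 2).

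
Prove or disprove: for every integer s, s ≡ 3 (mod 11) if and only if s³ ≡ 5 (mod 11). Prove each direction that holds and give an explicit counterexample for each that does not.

Both directions hold; the statement is true.

[⇒] Suppose s ≡ 3 (mod 11). Write s = 11j + 3. Then (11j + 3)³ = 1331j³ + 1089j² + 297j + 27 = 11(121j³ + 99j² + 27j + 2) + 5, so s³ ≡ 5 (mod 11).

[⇐] For the converse, argue contrapositively. If s ≢ 3 (mod 11), then s is congruent to one of 0, 1, 2, 4, 5, 6, 7, 8, 9, 10 modulo 11, and these give s³ ≡ 0, 1, 8, 9, 4, 7, 2, 6, 3, 10 respectively — never 5.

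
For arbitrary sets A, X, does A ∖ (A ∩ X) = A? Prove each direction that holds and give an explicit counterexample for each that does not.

(⟹) Let x ∈ A ∖ (A ∩ X). Then x ∈ A and x ∉ X, from which x ∈ A.

(⟸) This inclusion fails. Take A = {1}, X = {1}; then 1 ∈ A but 1 ∉ A ∖ (A ∩ X).

The sets are not equal: only the forward inclusion holds.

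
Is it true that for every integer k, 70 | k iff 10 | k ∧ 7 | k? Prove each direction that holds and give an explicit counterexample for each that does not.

Both implications hold.

(→) If 70 ∣ k, write k = 70q. Since 70 = 7·10, k = 10·(7q), so 10 ∣ k; and since 70 = 10·7, k = 7·(10q), so 7 ∣ k.

(←) Suppose 10 ∣ k and 7 ∣ k. Any common multiple of 10 and 7 is a multiple of their lcm; here gcd(10, 7) = 1, so lcm(10, 7) = 10·7 = 70, so 70 ∣ k.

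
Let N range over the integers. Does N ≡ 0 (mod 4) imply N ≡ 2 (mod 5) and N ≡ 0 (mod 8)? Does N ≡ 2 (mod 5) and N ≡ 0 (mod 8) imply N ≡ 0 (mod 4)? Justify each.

[⇒] This fails: N = 0 gives 0 ≡ 0 (mod 4) but 0 ≡ 0 (mod 5), so the conjunction on the right does not hold.

[⇐] Conversely, if N ≡ 2 (mod 5) and N ≡ 0 (mod 8), then by the Chinese remainder theorem N ≡ 32 (mod 40). Since 32 ≡ 0 (mod 4) and 4 ∣ 40, we get N ≡ 0 (mod 4).

(⇒) fails; (⇐) holds.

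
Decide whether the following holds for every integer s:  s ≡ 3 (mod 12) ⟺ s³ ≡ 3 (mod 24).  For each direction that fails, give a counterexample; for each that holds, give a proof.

Forward direction. This fails: take s = 15. Then 15 ≡ 3 (mod 12), but 15³ = 3375 ≡ 15 (mod 24), not 3.

Converse. The residues r modulo 24 with r³ ≡ 3 (mod 24) are exactly {3}, and each is ≡ 3 (mod 12).

Only the reverse direction holds.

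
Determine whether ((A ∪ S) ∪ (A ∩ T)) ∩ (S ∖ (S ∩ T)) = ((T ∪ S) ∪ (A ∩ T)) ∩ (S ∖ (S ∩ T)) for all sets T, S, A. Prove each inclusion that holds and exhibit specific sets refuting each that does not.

The two sets are equal.

(⊇) Let x ∈ ((T ∪ S) ∪ (A ∩ T)) ∩ (S ∖ (S ∩ T)). Then either x ∈ S and x ∉ T, A; or x ∈ S ∩ A and x ∉ T. In each case x ∈ ((A ∪ S) ∪ (A ∩ T)) ∩ (S ∖ (S ∩ T)), so ((T ∪ S) ∪ (A ∩ T)) ∩ (S ∖ (S ∩ T)) ⊆ ((A ∪ S) ∪ (A ∩ T)) ∩ (S ∖ (S ∩ T)).

(⊆) Let x ∈ ((A ∪ S) ∪ (A ∩ T)) ∩ (S ∖ (S ∩ T)). Then either x ∈ S and x ∉ T, A; or x ∈ S ∩ A and x ∉ T. In each case x ∈ ((T ∪ S) ∪ (A ∩ T)) ∩ (S ∖ (S ∩ T)), so ((A ∪ S) ∪ (A ∩ T)) ∩ (S ∖ (S ∩ T)) ⊆ ((T ∪ S) ∪ (A ∩ T)) ∩ (S ∖ (S ∩ T)).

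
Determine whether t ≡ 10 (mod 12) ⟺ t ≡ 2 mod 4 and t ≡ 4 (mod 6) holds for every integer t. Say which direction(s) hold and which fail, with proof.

Both directions hold.

Converse. If t ≡ 2 (mod 4) and t ≡ 4 (mod 6), then by the Chinese remainder theorem t ≡ 10 (mod 12). This is exactly t ≡ 10 (mod 12).

Forward direction. Suppose t ≡ 10 (mod 12); write t = 12j + 10. Since 4 ∣ 12, reducing mod 4 gives t ≡ 10 ≡ 2 (mod 4); since 6 ∣ 12, reducing mod 6 gives t ≡ 10 ≡ 4 (mod 6).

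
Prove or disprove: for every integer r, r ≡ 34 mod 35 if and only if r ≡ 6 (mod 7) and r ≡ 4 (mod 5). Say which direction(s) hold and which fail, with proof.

The biconditional holds.

Forward direction. Suppose r ≡ 34 (mod 35); write r = 35j + 34. Since 7 ∣ 35, reducing mod 7 gives r ≡ 34 ≡ 6 (mod 7); since 5 ∣ 35, reducing mod 5 gives r ≡ 34 ≡ 4 (mod 5).

Converse. If r ≡ 6 (mod 7) and r ≡ 4 (mod 5), then by the Chinese remainder theorem r ≡ 34 (mod 35). This is exactly r ≡ 34 (mod 35).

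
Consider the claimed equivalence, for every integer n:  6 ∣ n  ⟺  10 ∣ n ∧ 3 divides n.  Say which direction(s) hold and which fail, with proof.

The forward direction fails; the converse holds.

Forward direction. This fails: take n = 6. Certainly 6 ∣ 6, but 10 ∤ 6.

Converse. Suppose 10 ∣ n and 3 ∣ n. Any common multiple of 10 and 3 is a multiple of their lcm; here gcd(10, 3) = 1, so lcm(10, 3) = 10·3 = 30, so 30 ∣ n. Since 6 ∣ 30, it follows that 6 ∣ n.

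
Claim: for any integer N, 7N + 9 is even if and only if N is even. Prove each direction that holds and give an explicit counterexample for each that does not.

[⇒] This fails: N = 3 gives 7N + 9 = 30, which is even, but 3 is odd, not even.

[⇐] This also fails: N = 4 is even, but 7N + 9 = 37 is odd, not even.

Both directions fail.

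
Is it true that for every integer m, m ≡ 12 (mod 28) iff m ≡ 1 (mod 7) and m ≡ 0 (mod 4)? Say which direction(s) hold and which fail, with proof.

Neither direction holds.

(⟹) This fails: m = 12 gives 12 ≡ 12 (mod 28) but 12 ≡ 5 (mod 7), so the conjunction on the right does not hold.

(⟸) This fails: m = 8 satisfies both congruences on the right (8 ≡ 1 mod 7 and 8 ≡ 0 mod 4) yet 8 ≡ 8 (mod 28), not 12.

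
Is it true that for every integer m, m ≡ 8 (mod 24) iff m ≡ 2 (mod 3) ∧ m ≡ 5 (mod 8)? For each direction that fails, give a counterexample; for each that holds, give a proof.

Neither implication holds.

(⇒) This fails: m = 8 gives 8 ≡ 8 (mod 24) but 8 ≡ 0 (mod 8), so the conjunction on the right does not hold.

(⇐) This fails: m = 5 satisfies both congruences on the right (5 ≡ 2 mod 3 and 5 ≡ 5 mod 8) yet 5 ≡ 5 (mod 24), not 8.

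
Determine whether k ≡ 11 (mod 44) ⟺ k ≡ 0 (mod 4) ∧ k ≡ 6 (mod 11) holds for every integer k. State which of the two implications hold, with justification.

(⇒) This fails: k = 11 gives 11 ≡ 11 (mod 44) but 11 ≡ 3 (mod 4), so the conjunction on the right does not hold.

(⇐) This fails: k = 28 satisfies both congruences on the right (28 ≡ 0 mod 4 and 28 ≡ 6 mod 11) yet 28 ≡ 28 (mod 44), not 11.

Neither direction holds.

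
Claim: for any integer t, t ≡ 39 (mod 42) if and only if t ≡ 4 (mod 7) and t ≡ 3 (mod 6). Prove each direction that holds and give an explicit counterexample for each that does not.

Converse. If t ≡ 4 (mod 7) and t ≡ 3 (mod 6), then by the Chinese remainder theorem t ≡ 39 (mod 42). This is exactly t ≡ 39 (mod 42).

Forward direction. Suppose t ≡ 39 (mod 42); write t = 42j + 39. Since 7 ∣ 42, reducing mod 7 gives t ≡ 39 ≡ 4 (mod 7); since 6 ∣ 42, reducing mod 6 gives t ≡ 39 ≡ 3 (mod 6).

Both directions hold.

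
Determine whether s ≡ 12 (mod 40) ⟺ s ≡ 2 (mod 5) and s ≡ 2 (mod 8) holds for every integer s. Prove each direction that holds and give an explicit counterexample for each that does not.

(⇒) This fails: s = 12 gives 12 ≡ 12 (mod 40) but 12 ≡ 4 (mod 8), so the conjunction on the right does not hold.

(⇐) This fails: s = 2 satisfies both congruences on the right (2 ≡ 2 mod 5 and 2 ≡ 2 mod 8) yet 2 ≡ 2 (mod 40), not 12.

Neither implication holds.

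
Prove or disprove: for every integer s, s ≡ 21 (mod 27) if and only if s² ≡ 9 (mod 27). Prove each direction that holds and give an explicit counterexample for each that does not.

The forward direction holds; the converse fails.

[⇐] This fails: take s = 3. Then 3² = 9 ≡ 9 (mod 27), yet 3 ≡ 3 (mod 27), not 21.

[⇒] Suppose s ≡ 21 (mod 27). Write s = 27j + 21. Then (27j + 21)² = 729j² + 1134j + 441 = 27(27j² + 42j + 16) + 9, so s² ≡ 9 (mod 27).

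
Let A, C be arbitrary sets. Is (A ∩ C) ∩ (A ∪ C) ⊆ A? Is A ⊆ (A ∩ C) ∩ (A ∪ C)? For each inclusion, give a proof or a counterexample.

The sets are not equal: only the forward inclusion holds.

Forward inclusion. Let x ∈ (A ∩ C) ∩ (A ∪ C). Then x ∈ A ∩ C, from which x ∈ A.

Reverse inclusion. This inclusion fails. Take A = {1}, C = ∅; then 1 ∈ A but 1 ∉ (A ∩ C) ∩ (A ∪ C).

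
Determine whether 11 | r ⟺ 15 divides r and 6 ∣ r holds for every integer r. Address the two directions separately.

(⇒) fails and (⇐) fails.

(⟹) This fails: take r = 11. Certainly 11 ∣ 11, but 15 ∤ 11.

(⟸) This fails: take r = 30. Both 15 ∣ 30 and 6 ∣ 30, yet 30 is not a multiple of 11 (since 30 = 2·11 + 8), so 11 ∤ 30.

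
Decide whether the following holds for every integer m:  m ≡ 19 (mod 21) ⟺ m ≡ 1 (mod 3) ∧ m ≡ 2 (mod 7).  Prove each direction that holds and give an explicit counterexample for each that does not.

(⇒) This fails: m = 19 gives 19 ≡ 19 (mod 21) but 19 ≡ 5 (mod 7), so the conjunction on the right does not hold.

(⇐) This fails: m = 16 satisfies both congruences on the right (16 ≡ 1 mod 3 and 16 ≡ 2 mod 7) yet 16 ≡ 16 (mod 21), not 19.

Both directions fail.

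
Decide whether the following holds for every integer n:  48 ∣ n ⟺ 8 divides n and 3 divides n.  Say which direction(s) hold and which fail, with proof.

Not equivalent: only (⇒) holds.

Forward direction. If 48 ∣ n, write n = 48q. Since 48 = 6·8, n = 8·(6q), so 8 ∣ n; and since 48 = 16·3, n = 3·(16q), so 3 ∣ n.

Converse. This fails: take n = 24. Both 8 ∣ 24 and 3 ∣ 24, yet 24 is not a multiple of 48 (since 24 = 0·48 + 24), so 48 ∤ 24.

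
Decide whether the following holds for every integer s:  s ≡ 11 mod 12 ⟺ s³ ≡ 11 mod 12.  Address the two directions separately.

(⟹) Suppose s ≡ 11 mod 12. Write s = 12j + 11. Then (12j + 11)³ = 1728j³ + 4752j² + 4356j + 1331 = 12(144j³ + 396j² + 363j + 110) + 11, so s³ ≡ 11 (mod 12).

(⟸) Conversely, suppose s³ ≡ 11 (mod 12). The only residue r in {0, …, 11} with r³ ≡ 11 (mod 12) is r = 11, so s ≡ 11 (mod 12).

Both implications hold.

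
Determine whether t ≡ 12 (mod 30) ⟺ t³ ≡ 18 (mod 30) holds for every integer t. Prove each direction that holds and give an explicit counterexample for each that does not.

Both implications hold.

(←) Suppose t³ ≡ 18 (mod 30). The only residue r in {0, …, 29} with r³ ≡ 18 (mod 30) is r = 12, so t ≡ 12 (mod 30).

(→) Suppose t ≡ 12 (mod 30). Write t = 30j + 12. Then (30j + 12)³ = 27000j³ + 32400j² + 12960j + 1728 = 30(900j³ + 1080j² + 432j + 57) + 18, so t³ ≡ 18 (mod 30).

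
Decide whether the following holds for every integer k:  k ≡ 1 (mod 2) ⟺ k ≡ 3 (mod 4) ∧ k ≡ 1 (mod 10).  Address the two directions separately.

(⇒) This fails: k = 1 gives 1 ≡ 1 (mod 2) but 1 ≡ 1 (mod 4), so the conjunction on the right does not hold.

(⇐) Conversely, if k ≡ 3 (mod 4) and k ≡ 1 (mod 10), then by the Chinese remainder theorem k ≡ 11 (mod 20). Since 11 ≡ 1 (mod 2) and 2 ∣ 20, we get k ≡ 1 (mod 2).

Not equivalent: only (⇐) holds.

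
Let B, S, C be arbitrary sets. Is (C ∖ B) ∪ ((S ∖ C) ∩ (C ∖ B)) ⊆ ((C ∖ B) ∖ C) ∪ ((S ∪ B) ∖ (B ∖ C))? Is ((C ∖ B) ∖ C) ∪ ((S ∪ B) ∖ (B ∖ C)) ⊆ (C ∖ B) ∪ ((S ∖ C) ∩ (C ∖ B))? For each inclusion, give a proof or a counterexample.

Forward inclusion. This inclusion fails. Take B = ∅, S = ∅, C = {1}; then 1 ∈ (C ∖ B) ∪ ((S ∖ C) ∩ (C ∖ B)) but 1 ∉ ((C ∖ B) ∖ C) ∪ ((S ∪ B) ∖ (B ∖ C)).

Reverse inclusion. This inclusion fails. Take B = ∅, S = {1}, C = ∅; then 1 ∈ ((C ∖ B) ∖ C) ∪ ((S ∪ B) ∖ (B ∖ C)) but 1 ∉ (C ∖ B) ∪ ((S ∖ C) ∩ (C ∖ B)).

Neither inclusion holds.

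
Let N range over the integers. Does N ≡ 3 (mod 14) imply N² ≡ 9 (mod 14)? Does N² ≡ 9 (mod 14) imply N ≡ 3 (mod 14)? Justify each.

Not equivalent: only (⇒) holds.

(→) Suppose N ≡ 3 (mod 14). Write N = 14j + 3. Then (14j + 3)² = 196j² + 84j + 9 = 14(14j² + 6j) + 9, so N² ≡ 9 (mod 14).

(←) This fails: take N = 11. Then 11² = 121 ≡ 9 (mod 14), yet 11 ≡ 11 (mod 14), not 3.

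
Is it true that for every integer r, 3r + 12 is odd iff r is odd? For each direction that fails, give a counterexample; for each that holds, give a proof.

[⇒] Suppose 3r + 12 is odd. Since 3 is odd, 3r and r have the same parity, so 3r + 12 ≡ r + 12 (mod 2). As 12 is even, 3r + 12 is odd exactly when r is odd. Thus r is odd.

[⇐] Conversely, suppose r is odd; write r = 2j + 1. Then 3r + 12 = 3·(2j + 1) + 12 = 2·3j + 15, which is odd.

Both implications hold.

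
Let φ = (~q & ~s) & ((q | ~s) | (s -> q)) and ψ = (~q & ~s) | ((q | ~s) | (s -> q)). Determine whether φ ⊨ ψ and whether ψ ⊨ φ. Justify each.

Not equivalent: only (⇒) holds.

(⟸) This fails. Under q = T, s = F, the left side is false but the right side is true.

(⟹) Assume the antecedent. If q is true, the antecedent cannot hold. If q is false, the antecedent forces (q = F, s = F), and the consequent holds there. Either way the consequent holds.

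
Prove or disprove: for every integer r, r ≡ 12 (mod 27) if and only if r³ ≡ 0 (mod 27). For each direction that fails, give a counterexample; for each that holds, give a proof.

The forward direction holds; the converse fails.

[⇒] Suppose r ≡ 12 (mod 27). Write r = 27j + 12. Then (27j + 12)³ = 19683j³ + 26244j² + 11664j + 1728 = 27(729j³ + 972j² + 432j + 64) + 0, so r³ ≡ 0 (mod 27).

[⇐] This fails: take r = 0. Then 0³ = 0 ≡ 0 (mod 27), yet 0 ≡ 0 (mod 27), not 12.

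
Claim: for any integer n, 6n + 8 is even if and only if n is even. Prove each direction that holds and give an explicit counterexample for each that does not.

(⇒) fails; (⇐) holds.

Forward direction. This fails: take n = 5. Then 6n + 8 = 38, which is even, yet n = 5 is odd, not even.

Converse. Suppose n is even. Since 6 is even, 6n is even for every n, so 6n + 8 has the same parity as 8, which is even. Hence 6n + 8 is even.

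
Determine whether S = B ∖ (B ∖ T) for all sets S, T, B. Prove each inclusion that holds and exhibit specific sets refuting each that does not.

Forward inclusion. This inclusion fails. Take S = {1}, T = ∅, B = ∅; then 1 ∈ S but 1 ∉ B ∖ (B ∖ T).

Reverse inclusion. This inclusion fails. Take S = ∅, T = {1}, B = {1}; then 1 ∈ B ∖ (B ∖ T) but 1 ∉ S.

(⊆) fails and (⊇) fails.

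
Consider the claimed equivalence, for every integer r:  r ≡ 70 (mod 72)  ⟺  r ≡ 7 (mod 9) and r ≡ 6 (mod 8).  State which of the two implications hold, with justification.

Both directions hold.

(→) Suppose r ≡ 70 (mod 72); write r = 72j + 70. Since 9 ∣ 72, reducing mod 9 gives r ≡ 70 ≡ 7 (mod 9); since 8 ∣ 72, reducing mod 8 gives r ≡ 70 ≡ 6 (mod 8).

(←) Conversely, if r ≡ 7 (mod 9) and r ≡ 6 (mod 8), then by the Chinese remainder theorem r ≡ 70 (mod 72). This is exactly r ≡ 70 (mod 72).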